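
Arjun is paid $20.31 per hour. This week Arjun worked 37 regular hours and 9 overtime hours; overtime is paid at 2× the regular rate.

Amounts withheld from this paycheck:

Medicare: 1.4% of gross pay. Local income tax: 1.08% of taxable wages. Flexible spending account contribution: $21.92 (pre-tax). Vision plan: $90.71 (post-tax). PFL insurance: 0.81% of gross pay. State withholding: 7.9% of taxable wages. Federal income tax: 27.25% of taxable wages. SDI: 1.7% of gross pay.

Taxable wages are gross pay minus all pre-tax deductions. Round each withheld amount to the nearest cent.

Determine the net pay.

Regular pay: 37 × $20.31 = $751.47
Overtime pay: 9 × $20.31 × 2 = $365.58
Gross pay = $751.47 + $365.58 = $1,117.05
Flexible spending account contribution: $21.92
Taxable wages = $1,117.05 − $21.92 = $1,095.13
Federal income tax: $1,095.13 × 0.2725 = $298.42
Local income tax: $1,095.13 × 0.0108 = $11.83
State withholding: $1,095.13 × 0.079 = $86.52
SDI: $1,117.05 × 0.017 = $18.99
PFL insurance: $1,117.05 × 0.0081 = $9.05
Medicare: $1,117.05 × 0.014 = $15.64
Vision plan: $90.71
Total deductions = $21.92 + $298.42 + $11.83 + $86.52 + $18.99 + $9.05 + $15.64 + $90.71 = $553.08
Net pay = $1,117.05 − $553.08 = $563.97

$563.97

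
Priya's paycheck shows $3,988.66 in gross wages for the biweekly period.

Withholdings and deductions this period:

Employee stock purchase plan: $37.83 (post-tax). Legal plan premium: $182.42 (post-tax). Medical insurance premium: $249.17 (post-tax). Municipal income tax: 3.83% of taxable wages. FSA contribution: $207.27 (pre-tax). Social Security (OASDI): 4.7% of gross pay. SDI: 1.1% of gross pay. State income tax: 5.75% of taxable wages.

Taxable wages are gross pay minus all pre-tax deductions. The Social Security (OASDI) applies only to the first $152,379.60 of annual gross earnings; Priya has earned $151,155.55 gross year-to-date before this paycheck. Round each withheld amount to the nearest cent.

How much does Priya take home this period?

$2,848.30

FSA contribution: $207.27
Taxable wages = $3,988.66 − $207.27 = $3,781.39
State income tax: $3,781.39 × 0.0575 = $217.43
Municipal income tax: $3,781.39 × 0.0383 = $144.83
Social Security (OASDI): only $152,379.60 − $151,155.55 = $1,224.05 of this check is subject → $1,224.05 × 0.047 = $57.53
SDI: $3,988.66 × 0.011 = $43.88
Legal plan premium: $182.42
Employee stock purchase plan: $37.83
Medical insurance premium: $249.17
Total deductions = $207.27 + $217.43 + $144.83 + $57.53 + $43.88 + $182.42 + $37.83 + $249.17 = $1,140.36
Net pay = $3,988.66 − $1,140.36 = $2,848.30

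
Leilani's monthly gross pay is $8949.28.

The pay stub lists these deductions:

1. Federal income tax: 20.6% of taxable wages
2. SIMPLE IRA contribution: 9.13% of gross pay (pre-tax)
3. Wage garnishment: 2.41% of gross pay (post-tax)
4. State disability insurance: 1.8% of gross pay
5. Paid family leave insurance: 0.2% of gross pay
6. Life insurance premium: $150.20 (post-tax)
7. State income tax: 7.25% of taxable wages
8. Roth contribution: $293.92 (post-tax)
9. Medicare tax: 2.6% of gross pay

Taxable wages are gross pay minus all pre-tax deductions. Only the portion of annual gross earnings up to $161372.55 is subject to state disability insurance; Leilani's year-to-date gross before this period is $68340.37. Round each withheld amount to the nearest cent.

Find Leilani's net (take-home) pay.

$4795.91

SIMPLE IRA contribution: $8949.28 × 0.0913 = $817.07
Taxable wages = $8949.28 − $817.07 = $8132.21
State income tax: $8132.21 × 0.0725 = $589.59
Federal income tax: $8132.21 × 0.206 = $1675.24
State disability insurance: cap not yet reached, full $8949.28 is subject → $8949.28 × 0.018 = $161.09
Medicare tax: $8949.28 × 0.026 = $232.68
Paid family leave insurance: $8949.28 × 0.002 = $17.90
Roth contribution: $293.92
Life insurance premium: $150.20
Wage garnishment: $8949.28 × 0.0241 = $215.68
Total deductions = $817.07 + $589.59 + $1675.24 + $161.09 + $232.68 + $17.90 + $293.92 + $150.20 + $215.68 = $4153.37
Net pay = $8949.28 − $4153.37 = $4795.91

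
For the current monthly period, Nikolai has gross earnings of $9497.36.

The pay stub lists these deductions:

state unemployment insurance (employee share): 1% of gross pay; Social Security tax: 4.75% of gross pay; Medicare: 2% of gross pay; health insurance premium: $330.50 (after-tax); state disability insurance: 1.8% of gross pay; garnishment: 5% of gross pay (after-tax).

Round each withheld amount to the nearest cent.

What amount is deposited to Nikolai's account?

$7785.00

Social Security tax: $9497.36 × 0.0475 = $451.12
State unemployment insurance (employee share): $9497.36 × 0.01 = $94.97
Medicare: $9497.36 × 0.02 = $189.95
State disability insurance: $9497.36 × 0.018 = $170.95
Garnishment: $9497.36 × 0.05 = $474.87
Health insurance premium: $330.50
Total deductions = $451.12 + $94.97 + $189.95 + $170.95 + $474.87 + $330.50 = $1712.36
Net pay = $9497.36 − $1712.36 = $7785.00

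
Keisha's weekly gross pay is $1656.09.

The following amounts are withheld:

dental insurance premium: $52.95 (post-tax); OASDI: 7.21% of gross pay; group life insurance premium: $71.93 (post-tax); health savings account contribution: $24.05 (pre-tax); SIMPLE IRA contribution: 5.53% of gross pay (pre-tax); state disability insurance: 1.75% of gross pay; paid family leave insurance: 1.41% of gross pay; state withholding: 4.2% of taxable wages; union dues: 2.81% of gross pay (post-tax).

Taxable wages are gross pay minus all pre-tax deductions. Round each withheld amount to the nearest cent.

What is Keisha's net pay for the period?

SIMPLE IRA contribution: $1656.09 × 0.0553 = $91.58
Health savings account contribution: $24.05
Pre-tax total = $91.58 + $24.05 = $115.63
Taxable wages = $1656.09 − $115.63 = $1540.46
State withholding: $1540.46 × 0.042 = $64.70
OASDI: $1656.09 × 0.0721 = $119.40
Paid family leave insurance: $1656.09 × 0.0141 = $23.35
State disability insurance: $1656.09 × 0.0175 = $28.98
Union dues: $1656.09 × 0.0281 = $46.54
Dental insurance premium: $52.95
Group life insurance premium: $71.93
Total deductions = $91.58 + $24.05 + $64.70 + $119.40 + $23.35 + $28.98 + $46.54 + $52.95 + $71.93 = $523.48
Net pay = $1656.09 − $523.48 = $1132.61

$1132.61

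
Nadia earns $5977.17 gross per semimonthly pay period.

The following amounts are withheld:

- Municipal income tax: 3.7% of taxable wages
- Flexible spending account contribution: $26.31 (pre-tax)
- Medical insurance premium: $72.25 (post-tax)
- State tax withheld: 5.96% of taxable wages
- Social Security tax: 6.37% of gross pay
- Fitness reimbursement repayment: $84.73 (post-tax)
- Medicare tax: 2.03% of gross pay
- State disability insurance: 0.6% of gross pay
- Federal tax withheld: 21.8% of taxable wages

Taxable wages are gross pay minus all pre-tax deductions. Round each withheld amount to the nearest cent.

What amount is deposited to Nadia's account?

Flexible spending account contribution: $26.31
Taxable wages = $5977.17 − $26.31 = $5950.86
Federal tax withheld: $5950.86 × 0.218 = $1297.29
Municipal income tax: $5950.86 × 0.037 = $220.18
State tax withheld: $5950.86 × 0.0596 = $354.67
Medicare tax: $5977.17 × 0.0203 = $121.34
State disability insurance: $5977.17 × 0.006 = $35.86
Social Security tax: $5977.17 × 0.0637 = $380.75
Medical insurance premium: $72.25
Fitness reimbursement repayment: $84.73
Total deductions = $26.31 + $1297.29 + $220.18 + $354.67 + $121.34 + $35.86 + $380.75 + $72.25 + $84.73 = $2593.38
Net pay = $5977.17 − $2593.38 = $3383.79

$3383.79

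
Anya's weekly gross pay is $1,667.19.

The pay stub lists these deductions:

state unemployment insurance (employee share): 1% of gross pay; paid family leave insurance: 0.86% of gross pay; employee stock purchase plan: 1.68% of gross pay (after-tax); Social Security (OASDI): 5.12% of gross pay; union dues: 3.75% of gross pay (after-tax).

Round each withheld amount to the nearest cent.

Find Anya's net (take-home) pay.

$1,460.29

Social Security (OASDI): $1,667.19 × 0.0512 = $85.36
Paid family leave insurance: $1,667.19 × 0.0086 = $14.34
State unemployment insurance (employee share): $1,667.19 × 0.01 = $16.67
Employee stock purchase plan: $1,667.19 × 0.0168 = $28.01
Union dues: $1,667.19 × 0.0375 = $62.52
Total deductions = $85.36 + $14.34 + $16.67 + $28.01 + $62.52 = $206.90
Net pay = $1,667.19 − $206.90 = $1,460.29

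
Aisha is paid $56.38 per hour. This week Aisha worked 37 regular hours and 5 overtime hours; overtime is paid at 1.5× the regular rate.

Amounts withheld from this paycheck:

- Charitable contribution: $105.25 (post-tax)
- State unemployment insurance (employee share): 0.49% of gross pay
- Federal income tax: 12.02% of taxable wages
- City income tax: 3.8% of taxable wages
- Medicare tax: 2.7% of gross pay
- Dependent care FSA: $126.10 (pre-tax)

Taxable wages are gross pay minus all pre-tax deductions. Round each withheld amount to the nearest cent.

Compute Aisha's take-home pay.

Regular pay: 37 × $56.38 = $2,086.06
Overtime pay: 5 × $56.38 × 1.5 = $422.85
Gross pay = $2,086.06 + $422.85 = $2,508.91
Dependent care FSA: $126.10
Taxable wages = $2,508.91 − $126.10 = $2,382.81
City income tax: $2,382.81 × 0.038 = $90.55
Federal income tax: $2,382.81 × 0.1202 = $286.41
State unemployment insurance (employee share): $2,508.91 × 0.0049 = $12.29
Medicare tax: $2,508.91 × 0.027 = $67.74
Charitable contribution: $105.25
Total deductions = $126.10 + $90.55 + $286.41 + $12.29 + $67.74 + $105.25 = $688.34
Net pay = $2,508.91 − $688.34 = $1,820.57

$1,820.57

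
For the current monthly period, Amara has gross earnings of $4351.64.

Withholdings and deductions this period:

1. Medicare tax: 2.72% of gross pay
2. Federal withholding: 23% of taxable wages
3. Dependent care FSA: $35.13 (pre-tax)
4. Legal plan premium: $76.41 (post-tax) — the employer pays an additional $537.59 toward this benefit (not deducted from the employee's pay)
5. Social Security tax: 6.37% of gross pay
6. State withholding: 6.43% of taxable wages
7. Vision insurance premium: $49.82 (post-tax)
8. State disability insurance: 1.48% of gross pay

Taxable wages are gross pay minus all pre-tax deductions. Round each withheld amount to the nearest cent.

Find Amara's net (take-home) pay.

$2459.97

Dependent care FSA: $35.13
Taxable wages = $4351.64 − $35.13 = $4316.51
Federal withholding: $4316.51 × 0.23 = $992.80
State withholding: $4316.51 × 0.0643 = $277.55
State disability insurance: $4351.64 × 0.0148 = $64.40
Social Security tax: $4351.64 × 0.0637 = $277.20
Medicare tax: $4351.64 × 0.0272 = $118.36
Legal plan premium: $76.41
Vision insurance premium: $49.82
(Employer's $537.59 toward legal plan premium is not withheld from the employee.)
Total deductions = $35.13 + $992.80 + $277.55 + $64.40 + $277.20 + $118.36 + $76.41 + $49.82 = $1891.67
Net pay = $4351.64 − $1891.67 = $2459.97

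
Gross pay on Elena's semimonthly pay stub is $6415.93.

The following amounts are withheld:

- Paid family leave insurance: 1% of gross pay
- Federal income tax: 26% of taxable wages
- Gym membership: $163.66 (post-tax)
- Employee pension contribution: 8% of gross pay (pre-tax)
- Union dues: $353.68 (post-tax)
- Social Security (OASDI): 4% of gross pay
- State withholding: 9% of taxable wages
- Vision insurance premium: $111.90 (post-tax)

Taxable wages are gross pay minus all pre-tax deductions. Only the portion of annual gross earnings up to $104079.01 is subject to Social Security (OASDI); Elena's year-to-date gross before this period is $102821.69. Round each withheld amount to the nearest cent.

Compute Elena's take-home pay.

$3093.04

Employee pension contribution: $6415.93 × 0.08 = $513.27
Taxable wages = $6415.93 − $513.27 = $5902.66
Federal income tax: $5902.66 × 0.26 = $1534.69
State withholding: $5902.66 × 0.09 = $531.24
Social Security (OASDI): only $104079.01 − $102821.69 = $1257.32 of this check is subject → $1257.32 × 0.04 = $50.29
Paid family leave insurance: $6415.93 × 0.01 = $64.16
Union dues: $353.68
Vision insurance premium: $111.90
Gym membership: $163.66
Total deductions = $513.27 + $1534.69 + $531.24 + $50.29 + $64.16 + $353.68 + $111.90 + $163.66 = $3322.89
Net pay = $6415.93 − $3322.89 = $3093.04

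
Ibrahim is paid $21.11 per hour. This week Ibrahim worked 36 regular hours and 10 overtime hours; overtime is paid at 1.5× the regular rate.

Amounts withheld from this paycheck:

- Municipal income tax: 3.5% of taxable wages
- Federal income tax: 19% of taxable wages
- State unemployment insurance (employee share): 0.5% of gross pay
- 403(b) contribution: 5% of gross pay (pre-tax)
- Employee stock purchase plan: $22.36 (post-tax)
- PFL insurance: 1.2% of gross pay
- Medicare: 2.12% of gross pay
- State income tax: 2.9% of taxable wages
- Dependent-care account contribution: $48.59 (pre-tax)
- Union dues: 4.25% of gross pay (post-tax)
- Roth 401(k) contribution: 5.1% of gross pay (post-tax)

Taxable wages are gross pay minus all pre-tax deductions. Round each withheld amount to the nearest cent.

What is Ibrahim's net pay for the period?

Regular pay: 36 × $21.11 = $759.96
Overtime pay: 10 × $21.11 × 1.5 = $316.65
Gross pay = $759.96 + $316.65 = $1,076.61
403(b) contribution: $1,076.61 × 0.05 = $53.83
Dependent-care account contribution: $48.59
Pre-tax total = $53.83 + $48.59 = $102.42
Taxable wages = $1,076.61 − $102.42 = $974.19
Municipal income tax: $974.19 × 0.035 = $34.10
Federal income tax: $974.19 × 0.19 = $185.10
State income tax: $974.19 × 0.029 = $28.25
State unemployment insurance (employee share): $1,076.61 × 0.005 = $5.38
Medicare: $1,076.61 × 0.0212 = $22.82
PFL insurance: $1,076.61 × 0.012 = $12.92
Union dues: $1,076.61 × 0.0425 = $45.76
Roth 401(k) contribution: $1,076.61 × 0.051 = $54.91
Employee stock purchase plan: $22.36
Total deductions = $53.83 + $48.59 + $34.10 + $185.10 + $28.25 + $5.38 + $22.82 + $12.92 + $45.76 + $54.91 + $22.36 = $514.02
Net pay = $1,076.61 − $514.02 = $562.59

$562.59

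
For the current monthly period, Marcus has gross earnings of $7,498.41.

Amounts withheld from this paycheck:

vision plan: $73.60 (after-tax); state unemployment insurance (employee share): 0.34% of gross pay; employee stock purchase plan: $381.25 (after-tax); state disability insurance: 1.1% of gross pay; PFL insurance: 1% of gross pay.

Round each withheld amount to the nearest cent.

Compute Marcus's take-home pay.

$6,860.61

State unemployment insurance (employee share): $7,498.41 × 0.0034 = $25.49
State disability insurance: $7,498.41 × 0.011 = $82.48
PFL insurance: $7,498.41 × 0.01 = $74.98
Vision plan: $73.60
Employee stock purchase plan: $381.25
Total deductions = $25.49 + $82.48 + $74.98 + $73.60 + $381.25 = $637.80
Net pay = $7,498.41 − $637.80 = $6,860.61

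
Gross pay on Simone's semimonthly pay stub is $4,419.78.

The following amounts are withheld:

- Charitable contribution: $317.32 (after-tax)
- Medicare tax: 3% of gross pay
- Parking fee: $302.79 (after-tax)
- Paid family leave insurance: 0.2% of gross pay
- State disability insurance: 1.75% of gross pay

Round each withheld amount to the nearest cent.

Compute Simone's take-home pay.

$3,580.89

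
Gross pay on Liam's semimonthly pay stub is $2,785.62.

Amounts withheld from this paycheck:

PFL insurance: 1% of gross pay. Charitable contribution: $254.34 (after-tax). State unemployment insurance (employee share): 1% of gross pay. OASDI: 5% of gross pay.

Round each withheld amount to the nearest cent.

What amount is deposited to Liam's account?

PFL insurance: $2,785.62 × 0.01 = $27.86
OASDI: $2,785.62 × 0.05 = $139.28
State unemployment insurance (employee share): $2,785.62 × 0.01 = $27.86
Charitable contribution: $254.34
Total deductions = $27.86 + $139.28 + $27.86 + $254.34 = $449.34
Net pay = $2,785.62 − $449.34 = $2,336.28

$2,336.28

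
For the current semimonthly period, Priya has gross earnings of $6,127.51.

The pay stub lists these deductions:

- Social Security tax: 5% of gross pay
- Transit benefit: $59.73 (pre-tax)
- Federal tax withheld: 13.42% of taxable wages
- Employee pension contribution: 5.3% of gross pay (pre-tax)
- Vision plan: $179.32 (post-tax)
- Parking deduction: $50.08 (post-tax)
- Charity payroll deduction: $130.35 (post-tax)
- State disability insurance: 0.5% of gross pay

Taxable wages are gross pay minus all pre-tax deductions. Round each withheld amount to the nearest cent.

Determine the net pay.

$4,275.54

Transit benefit: $59.73
Employee pension contribution: $6,127.51 × 0.053 = $324.76
Pre-tax total = $59.73 + $324.76 = $384.49
Taxable wages = $6,127.51 − $384.49 = $5,743.02
Federal tax withheld: $5,743.02 × 0.1342 = $770.71
Social Security tax: $6,127.51 × 0.05 = $306.38
State disability insurance: $6,127.51 × 0.005 = $30.64
Charity payroll deduction: $130.35
Parking deduction: $50.08
Vision plan: $179.32
Total deductions = $59.73 + $324.76 + $770.71 + $306.38 + $30.64 + $130.35 + $50.08 + $179.32 = $1,851.97
Net pay = $6,127.51 − $1,851.97 = $4,275.54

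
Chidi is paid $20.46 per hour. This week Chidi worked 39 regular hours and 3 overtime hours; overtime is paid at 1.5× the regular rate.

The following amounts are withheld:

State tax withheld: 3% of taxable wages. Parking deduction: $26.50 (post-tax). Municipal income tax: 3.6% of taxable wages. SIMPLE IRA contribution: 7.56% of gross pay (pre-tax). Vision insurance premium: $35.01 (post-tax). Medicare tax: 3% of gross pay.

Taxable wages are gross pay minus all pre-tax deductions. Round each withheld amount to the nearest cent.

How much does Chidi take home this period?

$680.22

Regular pay: 39 × $20.46 = $797.94
Overtime pay: 3 × $20.46 × 1.5 = $92.07
Gross pay = $797.94 + $92.07 = $890.01
SIMPLE IRA contribution: $890.01 × 0.0756 = $67.28
Taxable wages = $890.01 − $67.28 = $822.73
Municipal income tax: $822.73 × 0.036 = $29.62
State tax withheld: $822.73 × 0.03 = $24.68
Medicare tax: $890.01 × 0.03 = $26.70
Vision insurance premium: $35.01
Parking deduction: $26.50
Total deductions = $67.28 + $29.62 + $24.68 + $26.70 + $35.01 + $26.50 = $209.79
Net pay = $890.01 − $209.79 = $680.22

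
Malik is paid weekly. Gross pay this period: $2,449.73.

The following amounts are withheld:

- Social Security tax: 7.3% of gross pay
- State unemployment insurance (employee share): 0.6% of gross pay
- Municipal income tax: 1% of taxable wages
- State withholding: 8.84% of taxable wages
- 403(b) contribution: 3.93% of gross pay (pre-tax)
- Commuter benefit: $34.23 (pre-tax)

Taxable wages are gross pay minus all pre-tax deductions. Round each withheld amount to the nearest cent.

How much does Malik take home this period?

$1,897.49

Commuter benefit: $34.23
403(b) contribution: $2,449.73 × 0.0393 = $96.27
Pre-tax total = $34.23 + $96.27 = $130.50
Taxable wages = $2,449.73 − $130.50 = $2,319.23
Municipal income tax: $2,319.23 × 0.01 = $23.19
State withholding: $2,319.23 × 0.0884 = $205.02
Social Security tax: $2,449.73 × 0.073 = $178.83
State unemployment insurance (employee share): $2,449.73 × 0.006 = $14.70
Total deductions = $34.23 + $96.27 + $23.19 + $205.02 + $178.83 + $14.70 = $552.24
Net pay = $2,449.73 − $552.24 = $1,897.49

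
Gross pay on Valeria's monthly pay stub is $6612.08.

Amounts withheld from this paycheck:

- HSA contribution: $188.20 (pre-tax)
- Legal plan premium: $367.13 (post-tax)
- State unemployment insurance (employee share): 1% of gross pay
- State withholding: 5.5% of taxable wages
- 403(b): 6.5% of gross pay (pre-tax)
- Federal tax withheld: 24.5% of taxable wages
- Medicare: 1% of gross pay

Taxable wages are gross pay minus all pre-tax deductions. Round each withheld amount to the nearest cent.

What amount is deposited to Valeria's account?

$3696.50

HSA contribution: $188.20
403(b): $6612.08 × 0.065 = $429.79
Pre-tax total = $188.20 + $429.79 = $617.99
Taxable wages = $6612.08 − $617.99 = $5994.09
State withholding: $5994.09 × 0.055 = $329.67
Federal tax withheld: $5994.09 × 0.245 = $1468.55
Medicare: $6612.08 × 0.01 = $66.12
State unemployment insurance (employee share): $6612.08 × 0.01 = $66.12
Legal plan premium: $367.13
Total deductions = $188.20 + $429.79 + $329.67 + $1468.55 + $66.12 + $66.12 + $367.13 = $2915.58
Net pay = $6612.08 − $2915.58 = $3696.50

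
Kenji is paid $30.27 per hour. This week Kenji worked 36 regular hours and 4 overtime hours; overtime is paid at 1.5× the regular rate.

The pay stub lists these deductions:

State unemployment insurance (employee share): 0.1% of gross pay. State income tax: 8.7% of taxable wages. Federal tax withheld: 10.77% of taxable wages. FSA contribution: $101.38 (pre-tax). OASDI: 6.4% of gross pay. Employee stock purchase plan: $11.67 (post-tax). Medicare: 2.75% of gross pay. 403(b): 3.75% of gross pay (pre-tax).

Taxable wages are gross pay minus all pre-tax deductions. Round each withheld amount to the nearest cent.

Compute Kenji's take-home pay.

Regular pay: 36 × $30.27 = $1,089.72
Overtime pay: 4 × $30.27 × 1.5 = $181.62
Gross pay = $1,089.72 + $181.62 = $1,271.34
FSA contribution: $101.38
403(b): $1,271.34 × 0.0375 = $47.68
Pre-tax total = $101.38 + $47.68 = $149.06
Taxable wages = $1,271.34 − $149.06 = $1,122.28
Federal tax withheld: $1,122.28 × 0.1077 = $120.87
State income tax: $1,122.28 × 0.087 = $97.64
Medicare: $1,271.34 × 0.0275 = $34.96
State unemployment insurance (employee share): $1,271.34 × 0.001 = $1.27
OASDI: $1,271.34 × 0.064 = $81.37
Employee stock purchase plan: $11.67
Total deductions = $101.38 + $47.68 + $120.87 + $97.64 + $34.96 + $1.27 + $81.37 + $11.67 = $496.84
Net pay = $1,271.34 − $496.84 = $774.50

$774.50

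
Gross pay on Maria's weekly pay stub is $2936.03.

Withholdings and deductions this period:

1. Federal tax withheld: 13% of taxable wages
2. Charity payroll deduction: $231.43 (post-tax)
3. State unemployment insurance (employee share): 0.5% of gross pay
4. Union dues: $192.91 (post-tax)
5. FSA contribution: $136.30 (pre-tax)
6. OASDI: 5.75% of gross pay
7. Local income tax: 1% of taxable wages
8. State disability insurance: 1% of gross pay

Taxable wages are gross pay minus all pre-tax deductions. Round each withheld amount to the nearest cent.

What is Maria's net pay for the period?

$1770.57

FSA contribution: $136.30
Taxable wages = $2936.03 − $136.30 = $2799.73
Local income tax: $2799.73 × 0.01 = $28.00
Federal tax withheld: $2799.73 × 0.13 = $363.96
State disability insurance: $2936.03 × 0.01 = $29.36
State unemployment insurance (employee share): $2936.03 × 0.005 = $14.68
OASDI: $2936.03 × 0.0575 = $168.82
Union dues: $192.91
Charity payroll deduction: $231.43
Total deductions = $136.30 + $28.00 + $363.96 + $29.36 + $14.68 + $168.82 + $192.91 + $231.43 = $1165.46
Net pay = $2936.03 − $1165.46 = $1770.57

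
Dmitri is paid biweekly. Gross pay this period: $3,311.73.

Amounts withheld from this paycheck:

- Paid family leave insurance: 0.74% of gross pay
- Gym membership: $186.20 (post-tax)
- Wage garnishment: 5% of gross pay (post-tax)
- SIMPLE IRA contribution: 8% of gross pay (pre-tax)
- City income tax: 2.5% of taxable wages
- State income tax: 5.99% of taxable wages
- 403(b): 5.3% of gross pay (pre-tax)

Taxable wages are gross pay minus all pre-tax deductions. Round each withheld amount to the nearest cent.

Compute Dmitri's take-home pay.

403(b): $3,311.73 × 0.053 = $175.52
SIMPLE IRA contribution: $3,311.73 × 0.08 = $264.94
Pre-tax total = $175.52 + $264.94 = $440.46
Taxable wages = $3,311.73 − $440.46 = $2,871.27
State income tax: $2,871.27 × 0.0599 = $171.99
City income tax: $2,871.27 × 0.025 = $71.78
Paid family leave insurance: $3,311.73 × 0.0074 = $24.51
Wage garnishment: $3,311.73 × 0.05 = $165.59
Gym membership: $186.20
Total deductions = $175.52 + $264.94 + $171.99 + $71.78 + $24.51 + $165.59 + $186.20 = $1,060.53
Net pay = $3,311.73 − $1,060.53 = $2,251.20

$2,251.20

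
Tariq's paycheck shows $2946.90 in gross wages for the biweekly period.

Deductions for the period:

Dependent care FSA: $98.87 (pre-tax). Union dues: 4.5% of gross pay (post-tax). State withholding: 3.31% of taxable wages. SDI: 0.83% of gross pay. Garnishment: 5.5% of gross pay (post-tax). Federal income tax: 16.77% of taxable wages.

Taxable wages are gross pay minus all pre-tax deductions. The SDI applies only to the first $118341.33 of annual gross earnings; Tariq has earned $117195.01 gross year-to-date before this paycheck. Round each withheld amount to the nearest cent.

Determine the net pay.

Dependent care FSA: $98.87
Taxable wages = $2946.90 − $98.87 = $2848.03
State withholding: $2848.03 × 0.0331 = $94.27
Federal income tax: $2848.03 × 0.1677 = $477.61
SDI: only $118341.33 − $117195.01 = $1146.32 of this check is subject → $1146.32 × 0.0083 = $9.51
Union dues: $2946.90 × 0.045 = $132.61
Garnishment: $2946.90 × 0.055 = $162.08
Total deductions = $98.87 + $94.27 + $477.61 + $9.51 + $132.61 + $162.08 = $974.95
Net pay = $2946.90 − $974.95 = $1971.95

$1971.95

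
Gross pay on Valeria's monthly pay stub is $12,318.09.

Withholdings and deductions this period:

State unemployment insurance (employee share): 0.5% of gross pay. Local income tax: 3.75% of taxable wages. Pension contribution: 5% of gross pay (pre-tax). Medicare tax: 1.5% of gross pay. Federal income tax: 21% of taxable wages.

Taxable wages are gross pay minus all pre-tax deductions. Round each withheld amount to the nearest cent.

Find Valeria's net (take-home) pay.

$8,559.54

Pension contribution: $12,318.09 × 0.05 = $615.90
Taxable wages = $12,318.09 − $615.90 = $11,702.19
Local income tax: $11,702.19 × 0.0375 = $438.83
Federal income tax: $11,702.19 × 0.21 = $2,457.46
Medicare tax: $12,318.09 × 0.015 = $184.77
State unemployment insurance (employee share): $12,318.09 × 0.005 = $61.59
Total deductions = $615.90 + $438.83 + $2,457.46 + $184.77 + $61.59 = $3,758.55
Net pay = $12,318.09 − $3,758.55 = $8,559.54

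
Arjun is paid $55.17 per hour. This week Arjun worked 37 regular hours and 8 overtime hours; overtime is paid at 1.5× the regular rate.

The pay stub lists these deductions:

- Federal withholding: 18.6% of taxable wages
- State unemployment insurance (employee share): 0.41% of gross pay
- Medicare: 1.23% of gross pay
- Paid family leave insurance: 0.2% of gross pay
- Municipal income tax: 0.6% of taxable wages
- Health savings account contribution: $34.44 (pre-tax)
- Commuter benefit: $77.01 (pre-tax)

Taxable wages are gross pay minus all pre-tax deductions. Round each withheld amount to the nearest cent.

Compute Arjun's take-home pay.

$2,044.50

Regular pay: 37 × $55.17 = $2,041.29
Overtime pay: 8 × $55.17 × 1.5 = $662.04
Gross pay = $2,041.29 + $662.04 = $2,703.33
Commuter benefit: $77.01
Health savings account contribution: $34.44
Pre-tax total = $77.01 + $34.44 = $111.45
Taxable wages = $2,703.33 − $111.45 = $2,591.88
Municipal income tax: $2,591.88 × 0.006 = $15.55
Federal withholding: $2,591.88 × 0.186 = $482.09
Paid family leave insurance: $2,703.33 × 0.002 = $5.41
Medicare: $2,703.33 × 0.0123 = $33.25
State unemployment insurance (employee share): $2,703.33 × 0.0041 = $11.08
Total deductions = $77.01 + $34.44 + $15.55 + $482.09 + $5.41 + $33.25 + $11.08 = $658.83
Net pay = $2,703.33 − $658.83 = $2,044.50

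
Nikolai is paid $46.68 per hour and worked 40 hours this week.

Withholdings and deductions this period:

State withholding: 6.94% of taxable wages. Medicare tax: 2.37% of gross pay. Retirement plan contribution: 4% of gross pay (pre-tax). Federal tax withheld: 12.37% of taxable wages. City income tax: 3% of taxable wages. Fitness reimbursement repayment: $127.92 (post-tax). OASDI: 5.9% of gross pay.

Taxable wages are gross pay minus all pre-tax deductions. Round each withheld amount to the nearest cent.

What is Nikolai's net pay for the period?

$1,110.27

Gross pay: 40 × $46.68 = $1,867.20
Retirement plan contribution: $1,867.20 × 0.04 = $74.69
Taxable wages = $1,867.20 − $74.69 = $1,792.51
State withholding: $1,792.51 × 0.0694 = $124.40
Federal tax withheld: $1,792.51 × 0.1237 = $221.73
City income tax: $1,792.51 × 0.03 = $53.78
Medicare tax: $1,867.20 × 0.0237 = $44.25
OASDI: $1,867.20 × 0.059 = $110.16
Fitness reimbursement repayment: $127.92
Total deductions = $74.69 + $124.40 + $221.73 + $53.78 + $44.25 + $110.16 + $127.92 = $756.93
Net pay = $1,867.20 − $756.93 = $1,110.27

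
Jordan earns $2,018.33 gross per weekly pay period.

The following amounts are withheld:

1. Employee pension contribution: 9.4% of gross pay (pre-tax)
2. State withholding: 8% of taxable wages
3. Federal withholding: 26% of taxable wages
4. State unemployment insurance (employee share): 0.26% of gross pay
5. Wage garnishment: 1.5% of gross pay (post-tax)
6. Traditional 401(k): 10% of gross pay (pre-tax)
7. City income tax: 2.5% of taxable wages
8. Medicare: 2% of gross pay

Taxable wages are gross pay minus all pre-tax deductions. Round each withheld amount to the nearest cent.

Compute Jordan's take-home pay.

Employee pension contribution: $2,018.33 × 0.094 = $189.72
Traditional 401(k): $2,018.33 × 0.1 = $201.83
Pre-tax total = $189.72 + $201.83 = $391.55
Taxable wages = $2,018.33 − $391.55 = $1,626.78
State withholding: $1,626.78 × 0.08 = $130.14
City income tax: $1,626.78 × 0.025 = $40.67
Federal withholding: $1,626.78 × 0.26 = $422.96
State unemployment insurance (employee share): $2,018.33 × 0.0026 = $5.25
Medicare: $2,018.33 × 0.02 = $40.37
Wage garnishment: $2,018.33 × 0.015 = $30.27
Total deductions = $189.72 + $201.83 + $130.14 + $40.67 + $422.96 + $5.25 + $40.37 + $30.27 = $1,061.21
Net pay = $2,018.33 − $1,061.21 = $957.12

$957.12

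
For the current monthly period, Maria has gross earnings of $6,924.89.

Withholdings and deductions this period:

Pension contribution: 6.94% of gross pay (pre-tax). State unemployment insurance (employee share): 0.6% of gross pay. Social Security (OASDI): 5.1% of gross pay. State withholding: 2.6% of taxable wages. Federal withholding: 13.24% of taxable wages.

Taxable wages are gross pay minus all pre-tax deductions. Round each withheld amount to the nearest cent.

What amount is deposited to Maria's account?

$5,028.80

Pension contribution: $6,924.89 × 0.0694 = $480.59
Taxable wages = $6,924.89 − $480.59 = $6,444.30
State withholding: $6,444.30 × 0.026 = $167.55
Federal withholding: $6,444.30 × 0.1324 = $853.23
Social Security (OASDI): $6,924.89 × 0.051 = $353.17
State unemployment insurance (employee share): $6,924.89 × 0.006 = $41.55
Total deductions = $480.59 + $167.55 + $853.23 + $353.17 + $41.55 = $1,896.09
Net pay = $6,924.89 − $1,896.09 = $5,028.80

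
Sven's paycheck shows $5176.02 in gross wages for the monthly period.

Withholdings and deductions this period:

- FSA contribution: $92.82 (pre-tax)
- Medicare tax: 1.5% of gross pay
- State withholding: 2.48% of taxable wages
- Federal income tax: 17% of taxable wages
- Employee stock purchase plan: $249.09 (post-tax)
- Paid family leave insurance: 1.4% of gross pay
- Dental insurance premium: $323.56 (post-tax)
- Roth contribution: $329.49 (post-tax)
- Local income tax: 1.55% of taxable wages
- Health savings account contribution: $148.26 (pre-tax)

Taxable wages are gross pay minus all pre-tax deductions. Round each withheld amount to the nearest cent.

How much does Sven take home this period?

Health savings account contribution: $148.26
FSA contribution: $92.82
Pre-tax total = $148.26 + $92.82 = $241.08
Taxable wages = $5176.02 − $241.08 = $4934.94
Local income tax: $4934.94 × 0.0155 = $76.49
State withholding: $4934.94 × 0.0248 = $122.39
Federal income tax: $4934.94 × 0.17 = $838.94
Paid family leave insurance: $5176.02 × 0.014 = $72.46
Medicare tax: $5176.02 × 0.015 = $77.64
Dental insurance premium: $323.56
Employee stock purchase plan: $249.09
Roth contribution: $329.49
Total deductions = $148.26 + $92.82 + $76.49 + $122.39 + $838.94 + $72.46 + $77.64 + $323.56 + $249.09 + $329.49 = $2331.14
Net pay = $5176.02 − $2331.14 = $2844.88

$2844.88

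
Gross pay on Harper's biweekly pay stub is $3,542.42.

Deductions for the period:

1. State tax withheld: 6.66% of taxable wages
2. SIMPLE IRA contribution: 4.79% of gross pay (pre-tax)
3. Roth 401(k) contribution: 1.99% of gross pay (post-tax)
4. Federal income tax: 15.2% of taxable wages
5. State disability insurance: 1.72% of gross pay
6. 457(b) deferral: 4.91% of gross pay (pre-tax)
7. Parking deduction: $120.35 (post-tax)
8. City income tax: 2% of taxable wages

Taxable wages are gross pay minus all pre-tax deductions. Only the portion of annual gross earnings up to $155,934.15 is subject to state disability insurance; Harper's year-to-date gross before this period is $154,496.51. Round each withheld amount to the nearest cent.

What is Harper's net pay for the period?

457(b) deferral: $3,542.42 × 0.0491 = $173.93
SIMPLE IRA contribution: $3,542.42 × 0.0479 = $169.68
Pre-tax total = $173.93 + $169.68 = $343.61
Taxable wages = $3,542.42 − $343.61 = $3,198.81
City income tax: $3,198.81 × 0.02 = $63.98
Federal income tax: $3,198.81 × 0.152 = $486.22
State tax withheld: $3,198.81 × 0.0666 = $213.04
State disability insurance: only $155,934.15 − $154,496.51 = $1,437.64 of this check is subject → $1,437.64 × 0.0172 = $24.73
Parking deduction: $120.35
Roth 401(k) contribution: $3,542.42 × 0.0199 = $70.49
Total deductions = $173.93 + $169.68 + $63.98 + $486.22 + $213.04 + $24.73 + $120.35 + $70.49 = $1,322.42
Net pay = $3,542.42 − $1,322.42 = $2,220.00

$2,220.00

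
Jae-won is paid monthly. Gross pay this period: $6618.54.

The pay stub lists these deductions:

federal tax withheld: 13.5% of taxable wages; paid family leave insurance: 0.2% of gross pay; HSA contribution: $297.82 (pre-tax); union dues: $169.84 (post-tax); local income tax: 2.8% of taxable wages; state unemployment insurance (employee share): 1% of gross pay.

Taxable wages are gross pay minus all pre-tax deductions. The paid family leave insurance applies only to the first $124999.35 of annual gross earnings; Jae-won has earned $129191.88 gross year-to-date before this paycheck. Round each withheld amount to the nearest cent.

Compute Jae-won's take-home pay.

$5054.41

HSA contribution: $297.82
Taxable wages = $6618.54 − $297.82 = $6320.72
Local income tax: $6320.72 × 0.028 = $176.98
Federal tax withheld: $6320.72 × 0.135 = $853.30
Paid family leave insurance: annual cap $124999.35 already reached (YTD $129191.88), so $0.00
State unemployment insurance (employee share): $6618.54 × 0.01 = $66.19
Union dues: $169.84
Total deductions = $297.82 + $176.98 + $853.30 + $0.00 + $66.19 + $169.84 = $1564.13
Net pay = $6618.54 − $1564.13 = $5054.41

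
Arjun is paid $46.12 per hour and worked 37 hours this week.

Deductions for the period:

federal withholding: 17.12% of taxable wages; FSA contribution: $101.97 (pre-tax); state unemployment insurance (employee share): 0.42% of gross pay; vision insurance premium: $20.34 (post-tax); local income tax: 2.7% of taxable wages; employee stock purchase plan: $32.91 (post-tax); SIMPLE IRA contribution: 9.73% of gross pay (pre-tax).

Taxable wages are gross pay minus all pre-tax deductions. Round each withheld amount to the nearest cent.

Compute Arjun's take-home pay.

$1092.91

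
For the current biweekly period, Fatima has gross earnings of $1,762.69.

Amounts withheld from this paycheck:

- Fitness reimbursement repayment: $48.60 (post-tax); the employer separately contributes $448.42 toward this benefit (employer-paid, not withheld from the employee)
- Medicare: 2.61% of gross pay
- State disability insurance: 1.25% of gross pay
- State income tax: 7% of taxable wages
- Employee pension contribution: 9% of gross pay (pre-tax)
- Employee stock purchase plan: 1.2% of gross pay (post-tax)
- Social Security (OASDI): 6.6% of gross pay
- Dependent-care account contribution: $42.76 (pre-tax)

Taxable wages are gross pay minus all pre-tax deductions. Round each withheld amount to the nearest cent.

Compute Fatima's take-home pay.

Employee pension contribution: $1,762.69 × 0.09 = $158.64
Dependent-care account contribution: $42.76
Pre-tax total = $158.64 + $42.76 = $201.40
Taxable wages = $1,762.69 − $201.40 = $1,561.29
State income tax: $1,561.29 × 0.07 = $109.29
State disability insurance: $1,762.69 × 0.0125 = $22.03
Social Security (OASDI): $1,762.69 × 0.066 = $116.34
Medicare: $1,762.69 × 0.0261 = $46.01
Employee stock purchase plan: $1,762.69 × 0.012 = $21.15
Fitness reimbursement repayment: $48.60
(Employer's $448.42 toward fitness reimbursement repayment is not withheld from the employee.)
Total deductions = $158.64 + $42.76 + $109.29 + $22.03 + $116.34 + $46.01 + $21.15 + $48.60 = $564.82
Net pay = $1,762.69 − $564.82 = $1,197.87

$1,197.87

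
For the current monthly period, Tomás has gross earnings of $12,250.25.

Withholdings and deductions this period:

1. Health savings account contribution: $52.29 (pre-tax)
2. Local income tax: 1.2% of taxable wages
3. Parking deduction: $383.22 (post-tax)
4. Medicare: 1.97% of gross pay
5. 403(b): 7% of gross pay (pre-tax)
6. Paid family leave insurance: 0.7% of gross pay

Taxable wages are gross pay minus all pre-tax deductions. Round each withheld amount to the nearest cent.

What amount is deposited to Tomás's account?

$10,494.05

403(b): $12,250.25 × 0.07 = $857.52
Health savings account contribution: $52.29
Pre-tax total = $857.52 + $52.29 = $909.81
Taxable wages = $12,250.25 − $909.81 = $11,340.44
Local income tax: $11,340.44 × 0.012 = $136.09
Medicare: $12,250.25 × 0.0197 = $241.33
Paid family leave insurance: $12,250.25 × 0.007 = $85.75
Parking deduction: $383.22
Total deductions = $857.52 + $52.29 + $136.09 + $241.33 + $85.75 + $383.22 = $1,756.20
Net pay = $12,250.25 − $1,756.20 = $10,494.05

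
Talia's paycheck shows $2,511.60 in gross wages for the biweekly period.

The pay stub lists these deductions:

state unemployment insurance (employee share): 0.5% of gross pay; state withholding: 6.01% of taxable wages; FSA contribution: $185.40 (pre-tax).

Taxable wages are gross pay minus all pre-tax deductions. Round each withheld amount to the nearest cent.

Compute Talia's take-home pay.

$2,173.84

FSA contribution: $185.40
Taxable wages = $2,511.60 − $185.40 = $2,326.20
State withholding: $2,326.20 × 0.0601 = $139.80
State unemployment insurance (employee share): $2,511.60 × 0.005 = $12.56
Total deductions = $185.40 + $139.80 + $12.56 = $337.76
Net pay = $2,511.60 − $337.76 = $2,173.84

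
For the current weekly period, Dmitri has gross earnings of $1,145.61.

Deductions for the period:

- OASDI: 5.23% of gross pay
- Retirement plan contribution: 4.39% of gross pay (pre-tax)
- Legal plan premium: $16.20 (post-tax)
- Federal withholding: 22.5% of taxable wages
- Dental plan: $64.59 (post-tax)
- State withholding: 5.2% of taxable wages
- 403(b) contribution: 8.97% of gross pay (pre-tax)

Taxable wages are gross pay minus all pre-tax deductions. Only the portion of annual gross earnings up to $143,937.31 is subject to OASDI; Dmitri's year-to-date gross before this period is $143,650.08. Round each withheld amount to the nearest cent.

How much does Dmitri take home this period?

$621.81

Retirement plan contribution: $1,145.61 × 0.0439 = $50.29
403(b) contribution: $1,145.61 × 0.0897 = $102.76
Pre-tax total = $50.29 + $102.76 = $153.05
Taxable wages = $1,145.61 − $153.05 = $992.56
State withholding: $992.56 × 0.052 = $51.61
Federal withholding: $992.56 × 0.225 = $223.33
OASDI: only $143,937.31 − $143,650.08 = $287.23 of this check is subject → $287.23 × 0.0523 = $15.02
Legal plan premium: $16.20
Dental plan: $64.59
Total deductions = $50.29 + $102.76 + $51.61 + $223.33 + $15.02 + $16.20 + $64.59 = $523.80
Net pay = $1,145.61 − $523.80 = $621.81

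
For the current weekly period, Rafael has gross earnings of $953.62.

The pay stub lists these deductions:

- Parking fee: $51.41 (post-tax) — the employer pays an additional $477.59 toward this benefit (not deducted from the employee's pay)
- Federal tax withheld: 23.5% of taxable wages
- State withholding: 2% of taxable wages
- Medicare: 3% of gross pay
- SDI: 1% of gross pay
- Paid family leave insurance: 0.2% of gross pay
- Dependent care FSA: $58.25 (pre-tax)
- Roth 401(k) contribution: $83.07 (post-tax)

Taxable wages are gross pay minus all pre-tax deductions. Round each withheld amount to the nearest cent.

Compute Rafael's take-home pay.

Dependent care FSA: $58.25
Taxable wages = $953.62 − $58.25 = $895.37
Federal tax withheld: $895.37 × 0.235 = $210.41
State withholding: $895.37 × 0.02 = $17.91
Medicare: $953.62 × 0.03 = $28.61
Paid family leave insurance: $953.62 × 0.002 = $1.91
SDI: $953.62 × 0.01 = $9.54
Parking fee: $51.41
Roth 401(k) contribution: $83.07
(Employer's $477.59 toward parking fee is not withheld from the employee.)
Total deductions = $58.25 + $210.41 + $17.91 + $28.61 + $1.91 + $9.54 + $51.41 + $83.07 = $461.11
Net pay = $953.62 − $461.11 = $492.51

$492.51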